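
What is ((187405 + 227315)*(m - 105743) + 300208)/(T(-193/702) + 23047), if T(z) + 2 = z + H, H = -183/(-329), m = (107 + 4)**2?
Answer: -8948160912783456/5322492079 ≈ -1.6812e+6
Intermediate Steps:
m = 12321 (m = 111**2 = 12321)
H = 183/329 (H = -183*(-1/329) = 183/329 ≈ 0.55623)
T(z) = -475/329 + z (T(z) = -2 + (z + 183/329) = -2 + (183/329 + z) = -475/329 + z)
((187405 + 227315)*(m - 105743) + 300208)/(T(-193/702) + 23047) = ((187405 + 227315)*(12321 - 105743) + 300208)/((-475/329 - 193/702) + 23047) = (414720*(-93422) + 300208)/((-475/329 - 193*1/702) + 23047) = (-38743971840 + 300208)/((-475/329 - 193/702) + 23047) = -38743671632/(-396947/230958 + 23047) = -38743671632/5322492079/230958 = -38743671632*230958/5322492079 = -8948160912783456/5322492079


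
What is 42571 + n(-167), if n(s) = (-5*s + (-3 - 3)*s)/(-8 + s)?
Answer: 7448088/175 ≈ 42561.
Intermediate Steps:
n(s) = -11*s/(-8 + s) (n(s) = (-5*s - 6*s)/(-8 + s) = (-11*s)/(-8 + s) = -11*s/(-8 + s))
42571 + n(-167) = 42571 - 11*(-167)/(-8 - 167) = 42571 - 11*(-167)/(-175) = 42571 - 11*(-167)*(-1/175) = 42571 - 1837/175 = 7448088/175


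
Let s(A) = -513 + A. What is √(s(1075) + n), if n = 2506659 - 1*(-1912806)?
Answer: √4420027 ≈ 2102.4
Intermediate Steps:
n = 4419465 (n = 2506659 + 1912806 = 4419465)
√(s(1075) + n) = √((-513 + 1075) + 4419465) = √(562 + 4419465) = √4420027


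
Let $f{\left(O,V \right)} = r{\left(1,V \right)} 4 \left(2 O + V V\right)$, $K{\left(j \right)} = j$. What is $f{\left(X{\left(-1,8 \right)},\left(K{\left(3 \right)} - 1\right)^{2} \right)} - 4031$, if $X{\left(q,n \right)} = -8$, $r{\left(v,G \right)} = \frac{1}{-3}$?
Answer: $-4031$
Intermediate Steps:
$r{\left(v,G \right)} = - \frac{1}{3}$
$f{\left(O,V \right)} = - \frac{8 O}{3} - \frac{4 V^{2}}{3}$ ($f{\left(O,V \right)} = \left(- \frac{1}{3}\right) 4 \left(2 O + V V\right) = - \frac{4 \left(2 O + V^{2}\right)}{3} = - \frac{4 \left(V^{2} + 2 O\right)}{3} = - \frac{8 O}{3} - \frac{4 V^{2}}{3}$)
$f{\left(X{\left(-1,8 \right)},\left(K{\left(3 \right)} - 1\right)^{2} \right)} - 4031 = \left(\left(- \frac{8}{3}\right) \left(-8\right) - \frac{4 \left(\left(3 - 1\right)^{2}\right)^{2}}{3}\right) - 4031 = \left(\frac{64}{3} - \frac{4 \left(2^{2}\right)^{2}}{3}\right) - 4031 = \left(\frac{64}{3} - \frac{4 \cdot 4^{2}}{3}\right) - 4031 = \left(\frac{64}{3} - \frac{64}{3}\right) - 4031 = 0 - 4031 = -4031$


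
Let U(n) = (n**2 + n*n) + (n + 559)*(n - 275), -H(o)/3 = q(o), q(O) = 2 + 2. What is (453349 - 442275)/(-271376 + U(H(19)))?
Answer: -11074/428077 ≈ -0.025869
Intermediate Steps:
q(O) = 4
H(o) = -12 (H(o) = -3*4 = -12)
U(n) = 2*n**2 + (-275 + n)*(559 + n) (U(n) = (n**2 + n**2) + (559 + n)*(-275 + n) = 2*n**2 + (-275 + n)*(559 + n))
(453349 - 442275)/(-271376 + U(H(19))) = (453349 - 442275)/(-271376 + (-153725 + 3*(-12)**2 + 284*(-12))) = 11074/(-271376 + (-153725 + 3*144 - 3408)) = 11074/(-271376 + (-153725 + 432 - 3408)) = 11074/(-271376 - 156701) = 11074/(-428077) = 11074*(-1/428077) = -11074/428077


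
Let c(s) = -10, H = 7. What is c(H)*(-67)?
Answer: 670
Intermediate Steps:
c(H)*(-67) = -10*(-67) = 670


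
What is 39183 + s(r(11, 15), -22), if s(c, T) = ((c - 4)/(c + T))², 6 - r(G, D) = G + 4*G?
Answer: 197524312/5041 ≈ 39184.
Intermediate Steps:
r(G, D) = 6 - 5*G (r(G, D) = 6 - (G + 4*G) = 6 - 5*G)
s(c, T) = (-4 + c)²/(T + c)² (s(c, T) = ((-4 + c)/(T + c))² = (-4 + c)²/(T + c)²)
39183 + s(r(11, 15), -22) = 39183 + (-4 + (6 - 5*11))²/(-22 + (6 - 5*11))² = 39183 + (-4 + (6 - 55))²/(-22 + (6 - 55))² = 39183 + (-4 - 49)²/(-22 - 49)² = 39183 + (-53)²/(-71)² = 39183 + 2809*(1/5041) = 39183 + 2809/5041 = 197524312/5041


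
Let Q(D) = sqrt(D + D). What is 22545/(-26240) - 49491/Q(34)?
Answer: -4509/5248 - 49491*sqrt(17)/34 ≈ -6002.5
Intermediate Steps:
Q(D) = sqrt(2)*sqrt(D) (Q(D) = sqrt(2*D) = sqrt(2)*sqrt(D))
22545/(-26240) - 49491/Q(34) = 22545/(-26240) - 49491*sqrt(17)/34 = 22545*(-1/26240) - 49491*sqrt(17)/34 = -4509/5248 - 49491*sqrt(17)/34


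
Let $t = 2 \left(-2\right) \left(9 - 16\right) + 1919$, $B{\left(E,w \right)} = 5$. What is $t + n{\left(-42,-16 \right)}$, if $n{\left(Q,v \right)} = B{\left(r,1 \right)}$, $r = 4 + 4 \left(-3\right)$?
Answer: $1952$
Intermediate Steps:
$r = -8$ ($r = 4 - 12 = -8$)
$n{\left(Q,v \right)} = 5$
$t = 1947$ ($t = \left(-4\right) \left(-7\right) + 1919 = 28 + 1919 = 1947$)
$t + n{\left(-42,-16 \right)} = 1947 + 5 = 1952$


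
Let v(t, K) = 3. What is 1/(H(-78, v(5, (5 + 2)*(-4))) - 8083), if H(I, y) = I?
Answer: -1/8161 ≈ -0.00012253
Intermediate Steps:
1/(H(-78, v(5, (5 + 2)*(-4))) - 8083) = 1/(-78 - 8083) = 1/(-8161) = -1/8161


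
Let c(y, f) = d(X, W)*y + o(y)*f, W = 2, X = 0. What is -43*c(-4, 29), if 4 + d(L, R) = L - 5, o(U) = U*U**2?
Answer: 78260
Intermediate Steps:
o(U) = U**3
d(L, R) = -9 + L (d(L, R) = -4 + (L - 5) = -4 + (-5 + L) = -9 + L)
c(y, f) = -9*y + f*y**3 (c(y, f) = (-9 + 0)*y + y**3*f = -9*y + f*y**3)
-43*c(-4, 29) = -(-172)*(-9 + 29*(-4)**2) = -(-172)*(-9 + 29*16) = -(-172)*(-9 + 464) = -(-172)*455 = -43*(-1820) = 78260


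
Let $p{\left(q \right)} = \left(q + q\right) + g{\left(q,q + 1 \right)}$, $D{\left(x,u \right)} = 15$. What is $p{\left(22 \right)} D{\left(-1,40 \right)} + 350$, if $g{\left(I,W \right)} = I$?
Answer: $1340$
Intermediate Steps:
$p{\left(q \right)} = 3 q$ ($p{\left(q \right)} = \left(q + q\right) + q = 2 q + q = 3 q$)
$p{\left(22 \right)} D{\left(-1,40 \right)} + 350 = 3 \cdot 22 \cdot 15 + 350 = 66 \cdot 15 + 350 = 990 + 350 = 1340$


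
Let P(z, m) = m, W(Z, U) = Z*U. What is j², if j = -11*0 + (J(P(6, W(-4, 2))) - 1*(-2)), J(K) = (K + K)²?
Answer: 66564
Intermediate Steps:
W(Z, U) = U*Z
J(K) = 4*K² (J(K) = (2*K)² = 4*K²)
j = 258 (j = -11*0 + (4*(2*(-4))² - 1*(-2)) = 0 + (4*(-8)² + 2) = 0 + (4*64 + 2) = 0 + (256 + 2) = 0 + 258 = 258)
j² = 258² = 66564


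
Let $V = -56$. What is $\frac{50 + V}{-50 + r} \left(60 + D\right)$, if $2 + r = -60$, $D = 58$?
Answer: $\frac{177}{28} \approx 6.3214$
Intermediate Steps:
$r = -62$ ($r = -2 - 60 = -62$)
$\frac{50 + V}{-50 + r} \left(60 + D\right) = \frac{50 - 56}{-50 - 62} \left(60 + 58\right) = - \frac{6}{-112} \cdot 118 = \left(-6\right) \left(- \frac{1}{112}\right) 118 = \frac{3}{56} \cdot 118 = \frac{177}{28}$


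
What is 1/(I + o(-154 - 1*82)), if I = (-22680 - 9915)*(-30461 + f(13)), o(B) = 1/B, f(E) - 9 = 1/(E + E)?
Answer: 3068/3045240613697 ≈ 1.0075e-9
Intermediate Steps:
f(E) = 9 + 1/(2*E) (f(E) = 9 + 1/(E + E) = 9 + 1/(2*E))
I = 25807123845/26 (I = (-22680 - 9915)*(-30461 + (9 + (½)/13)) = -32595*(-30461 + (9 + (½)*(1/13))) = -32595*(-30461 + (9 + 1/26)) = -32595*(-30461 + 235/26) = -32595*(-791751/26) = 25807123845/26 ≈ 9.9258e+8)
1/(I + o(-154 - 1*82)) = 1/(25807123845/26 + 1/(-154 - 1*82)) = 1/(25807123845/26 + 1/(-154 - 82)) = 1/(25807123845/26 + 1/(-236)) = 1/(25807123845/26 - 1/236) = 1/(3045240613697/3068) = 3068/3045240613697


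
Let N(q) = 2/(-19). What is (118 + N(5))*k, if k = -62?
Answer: -138880/19 ≈ -7309.5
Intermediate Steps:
N(q) = -2/19 (N(q) = 2*(-1/19) = -2/19)
(118 + N(5))*k = (118 - 2/19)*(-62) = (2240/19)*(-62) = -138880/19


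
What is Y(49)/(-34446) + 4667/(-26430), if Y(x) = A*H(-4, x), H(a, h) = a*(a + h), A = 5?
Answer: -22828747/151734630 ≈ -0.15045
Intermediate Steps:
Y(x) = 80 - 20*x (Y(x) = 5*(-4*(-4 + x)) = 5*(16 - 4*x) = 80 - 20*x)
Y(49)/(-34446) + 4667/(-26430) = (80 - 20*49)/(-34446) + 4667/(-26430) = (80 - 980)*(-1/34446) + 4667*(-1/26430) = -900*(-1/34446) - 4667/26430 = 150/5741 - 4667/26430 = -22828747/151734630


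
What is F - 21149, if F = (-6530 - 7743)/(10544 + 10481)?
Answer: -444671998/21025 ≈ -21150.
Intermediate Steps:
F = -14273/21025 ≈ -0.67886
F - 21149 = -14273/21025 - 21149 = -444671998/21025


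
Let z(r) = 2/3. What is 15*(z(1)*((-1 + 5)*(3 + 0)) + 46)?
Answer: 810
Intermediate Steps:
z(r) = ⅔ (z(r) = 2*(⅓) = ⅔)
15*(z(1)*((-1 + 5)*(3 + 0)) + 46) = 15*(2*((-1 + 5)*(3 + 0))/3 + 46) = 15*(2*(4*3)/3 + 46) = 15*((⅔)*12 + 46) = 15*(8 + 46) = 15*54 = 810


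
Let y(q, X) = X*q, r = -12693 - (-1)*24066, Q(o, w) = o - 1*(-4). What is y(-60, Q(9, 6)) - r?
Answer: -12153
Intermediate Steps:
Q(o, w) = 4 + o (Q(o, w) = o + 4 = 4 + o)
r = 11373 (r = -12693 - 1*(-24066) = -12693 + 24066 = 11373)
y(-60, Q(9, 6)) - r = (4 + 9)*(-60) - 1*11373 = 13*(-60) - 11373 = -780 - 11373 = -12153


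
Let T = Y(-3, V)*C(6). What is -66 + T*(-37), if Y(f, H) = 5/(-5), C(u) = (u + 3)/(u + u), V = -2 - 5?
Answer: -153/4 ≈ -38.250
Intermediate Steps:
V = -7
C(u) = (3 + u)/(2*u) (C(u) = (3 + u)/((2*u)) = (3 + u)*(1/(2*u)) = (3 + u)/(2*u))
Y(f, H) = -1 (Y(f, H) = 5*(-1/5) = -1)
T = -3/4 (T = -(3 + 6)/(2*6) = -9/(2*6) = -1*3/4 = -3/4 ≈ -0.75000)
-66 + T*(-37) = -66 - 3/4*(-37) = -66 + 111/4 = -153/4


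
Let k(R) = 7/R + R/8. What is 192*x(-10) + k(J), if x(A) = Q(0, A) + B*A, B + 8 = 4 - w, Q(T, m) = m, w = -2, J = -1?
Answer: 15303/8 ≈ 1912.9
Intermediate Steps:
B = -2 (B = -8 + (4 - 1*(-2)) = -8 + (4 + 2) = -8 + 6 = -2)
k(R) = 7/R + R/8 (k(R) = 7/R + R*(1/8) = 7/R + R/8)
x(A) = -A (x(A) = A - 2*A = -A)
192*x(-10) + k(J) = 192*(-1*(-10)) + (7/(-1) + (1/8)*(-1)) = 192*10 + (7*(-1) - 1/8) = 1920 + (-7 - 1/8) = 1920 - 57/8 = 15303/8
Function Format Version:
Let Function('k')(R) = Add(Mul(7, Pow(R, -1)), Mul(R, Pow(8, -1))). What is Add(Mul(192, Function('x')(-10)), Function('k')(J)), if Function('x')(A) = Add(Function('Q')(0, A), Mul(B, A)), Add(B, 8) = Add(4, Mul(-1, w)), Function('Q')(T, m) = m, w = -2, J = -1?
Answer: Rational(15303, 8) ≈ 1912.9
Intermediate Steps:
B = -2 (B = Add(-8, Add(4, Mul(-1, -2))) = Add(-8, Add(4, 2)) = Add(-8, 6) = -2)
Function('k')(R) = Add(Mul(7, Pow(R, -1)), Mul(Rational(1, 8), R)) (Function('k')(R) = Add(Mul(7, Pow(R, -1)), Mul(R, Rational(1, 8))) = Add(Mul(7, Pow(R, -1)), Mul(Rational(1, 8), R)))
Function('x')(A) = Mul(-1, A) (Function('x')(A) = Add(A, Mul(-2, A)) = Mul(-1, A))
Add(Mul(192, Function('x')(-10)), Function('k')(J)) = Add(Mul(192, Mul(-1, -10)), Add(Mul(7, Pow(-1, -1)), Mul(Rational(1, 8), -1))) = Add(Mul(192, 10), Add(Mul(7, -1), Rational(-1, 8))) = Add(1920, Add(-7, Rational(-1, 8))) = Add(1920, Rational(-57, 8)) = Rational(15303, 8)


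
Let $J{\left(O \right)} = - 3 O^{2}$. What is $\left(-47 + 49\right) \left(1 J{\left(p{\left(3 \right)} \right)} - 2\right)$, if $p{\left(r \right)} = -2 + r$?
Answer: $-10$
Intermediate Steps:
$\left(-47 + 49\right) \left(1 J{\left(p{\left(3 \right)} \right)} - 2\right) = \left(-47 + 49\right) \left(1 \left(- 3 \left(-2 + 3\right)^{2}\right) - 2\right) = 2 \left(1 \left(- 3 \cdot 1^{2}\right) - 2\right) = 2 \left(1 \left(\left(-3\right) 1\right) - 2\right) = 2 \left(1 \left(-3\right) - 2\right) = 2 \left(-3 - 2\right) = 2 \left(-5\right) = -10$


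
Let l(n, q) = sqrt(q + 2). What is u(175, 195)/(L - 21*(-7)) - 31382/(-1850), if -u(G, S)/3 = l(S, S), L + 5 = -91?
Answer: 15691/925 - sqrt(197)/17 ≈ 16.138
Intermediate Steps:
l(n, q) = sqrt(2 + q)
L = -96 (L = -5 - 91 = -96)
u(G, S) = -3*sqrt(2 + S)
u(175, 195)/(L - 21*(-7)) - 31382/(-1850) = (-3*sqrt(2 + 195))/(-96 - 21*(-7)) - 31382/(-1850) = (-3*sqrt(197))/(-96 + 147) - 31382*(-1/1850) = -3*sqrt(197)/51 + 15691/925 = -3*sqrt(197)*(1/51) + 15691/925 = -sqrt(197)/17 + 15691/925 = 15691/925 - sqrt(197)/17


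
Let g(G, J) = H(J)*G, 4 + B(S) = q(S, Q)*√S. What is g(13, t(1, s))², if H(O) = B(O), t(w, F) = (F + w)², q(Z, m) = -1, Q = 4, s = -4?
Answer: 8281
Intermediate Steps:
B(S) = -4 - √S
H(O) = -4 - √O
g(G, J) = G*(-4 - √J) (g(G, J) = (-4 - √J)*G = G*(-4 - √J))
g(13, t(1, s))² = (13*(-4 - √((-4 + 1)²)))² = (13*(-4 - √((-3)²)))² = (13*(-4 - √9))² = (13*(-4 - 1*3))² = (13*(-4 - 3))² = (13*(-7))² = (-91)² = 8281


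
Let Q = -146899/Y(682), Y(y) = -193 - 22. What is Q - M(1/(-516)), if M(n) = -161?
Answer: 181514/215 ≈ 844.25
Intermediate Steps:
Y(y) = -215
Q = 146899/215 (Q = -146899/(-215) = -146899*(-1/215) = 146899/215 ≈ 683.25)
Q - M(1/(-516)) = 146899/215 - 1*(-161) = 146899/215 + 161 = 181514/215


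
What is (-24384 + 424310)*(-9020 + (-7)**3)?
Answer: -3744507138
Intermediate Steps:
(-24384 + 424310)*(-9020 + (-7)**3) = 399926*(-9020 - 343) = 399926*(-9363) = -3744507138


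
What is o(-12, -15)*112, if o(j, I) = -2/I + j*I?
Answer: 302624/15 ≈ 20175.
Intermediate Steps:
o(j, I) = -2/I + I*j
o(-12, -15)*112 = (-2/(-15) - 15*(-12))*112 = (-2*(-1/15) + 180)*112 = (2/15 + 180)*112 = (2702/15)*112 = 302624/15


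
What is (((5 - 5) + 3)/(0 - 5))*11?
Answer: -33/5 ≈ -6.6000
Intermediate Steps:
(((5 - 5) + 3)/(0 - 5))*11 = ((0 + 3)/(-5))*11 = (3*(-1/5))*11 = -3/5*11 = -33/5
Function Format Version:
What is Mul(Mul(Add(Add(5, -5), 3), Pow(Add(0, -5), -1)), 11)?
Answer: Rational(-33, 5) ≈ -6.6000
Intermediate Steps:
Mul(Mul(Add(Add(5, -5), 3), Pow(Add(0, -5), -1)), 11) = Mul(Mul(Add(0, 3), Pow(-5, -1)), 11) = Mul(Mul(3, Rational(-1, 5)), 11) = Mul(Rational(-3, 5), 11) = Rational(-33, 5)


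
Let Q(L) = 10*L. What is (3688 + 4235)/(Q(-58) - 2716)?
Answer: -7923/3296 ≈ -2.4038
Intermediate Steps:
(3688 + 4235)/(Q(-58) - 2716) = (3688 + 4235)/(10*(-58) - 2716) = 7923/(-580 - 2716) = 7923/(-3296) = 7923*(-1/3296) = -7923/3296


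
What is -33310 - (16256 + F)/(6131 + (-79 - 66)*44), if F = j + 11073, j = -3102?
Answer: -8269963/249 ≈ -33213.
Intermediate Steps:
F = 7971 (F = -3102 + 11073 = 7971)
-33310 - (16256 + F)/(6131 + (-79 - 66)*44) = -33310 - (16256 + 7971)/(6131 + (-79 - 66)*44) = -33310 - 24227/(6131 - 145*44) = -33310 - 24227/(6131 - 6380) = -33310 - 24227/(-249) = -33310 - 24227*(-1)/249 = -33310 - 1*(-24227/249) = -33310 + 24227/249 = -8269963/249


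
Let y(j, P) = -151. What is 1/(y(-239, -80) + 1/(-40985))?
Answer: -40985/6188736 ≈ -0.0066225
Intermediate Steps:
1/(y(-239, -80) + 1/(-40985)) = 1/(-151 + 1/(-40985)) = 1/(-151 - 1/40985) = 1/(-6188736/40985) = -40985/6188736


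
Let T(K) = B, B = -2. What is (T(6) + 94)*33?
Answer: 3036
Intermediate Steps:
T(K) = -2
(T(6) + 94)*33 = (-2 + 94)*33 = 92*33 = 3036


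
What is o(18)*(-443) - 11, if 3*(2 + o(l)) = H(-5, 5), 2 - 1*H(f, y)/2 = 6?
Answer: 6169/3 ≈ 2056.3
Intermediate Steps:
H(f, y) = -8 (H(f, y) = 4 - 2*6 = 4 - 12 = -8)
o(l) = -14/3 (o(l) = -2 + (⅓)*(-8) = -2 - 8/3 = -14/3)
o(18)*(-443) - 11 = -14/3*(-443) - 11 = 6202/3 - 11 = 6169/3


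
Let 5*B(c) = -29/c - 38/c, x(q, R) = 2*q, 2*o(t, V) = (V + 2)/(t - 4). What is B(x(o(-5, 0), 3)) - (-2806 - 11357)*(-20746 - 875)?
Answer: -3062181627/10 ≈ -3.0622e+8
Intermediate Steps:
o(t, V) = (2 + V)/(2*(-4 + t)) (o(t, V) = ((V + 2)/(t - 4))/2 = ((2 + V)/(-4 + t))/2 = (2 + V)/(2*(-4 + t)))
B(c) = -67/(5*c) (B(c) = (-29/c - 38/c)/5 = (-67/c)/5 = -67/(5*c))
B(x(o(-5, 0), 3)) - (-2806 - 11357)*(-20746 - 875) = -67*(-4 - 5)/(2 + 0)/5 - (-2806 - 11357)*(-20746 - 875) = -67/(5*(2*((½)*2/(-9)))) - (-14163)*(-21621) = -67/(5*(2*((½)*(-⅑)*2))) - 1*306218223 = -67/(5*(2*(-⅑))) - 306218223 = -67/(5*(-2/9)) - 306218223 = -67/5*(-9/2) - 306218223 = 603/10 - 306218223 = -3062181627/10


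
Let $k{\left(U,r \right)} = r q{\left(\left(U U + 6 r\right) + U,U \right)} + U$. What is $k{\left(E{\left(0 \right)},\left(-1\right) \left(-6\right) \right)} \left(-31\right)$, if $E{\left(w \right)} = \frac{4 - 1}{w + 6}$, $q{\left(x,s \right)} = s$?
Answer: $- \frac{217}{2} \approx -108.5$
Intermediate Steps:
$E{\left(w \right)} = \frac{3}{6 + w}$
$k{\left(U,r \right)} = U + U r$ ($k{\left(U,r \right)} = r U + U = U r + U = U + U r$)
$k{\left(E{\left(0 \right)},\left(-1\right) \left(-6\right) \right)} \left(-31\right) = \frac{3}{6 + 0} \left(1 - -6\right) \left(-31\right) = \frac{3}{6} \left(1 + 6\right) \left(-31\right) = 3 \cdot \frac{1}{6} \cdot 7 \left(-31\right) = \frac{1}{2} \cdot 7 \left(-31\right) = \frac{7}{2} \left(-31\right) = - \frac{217}{2}$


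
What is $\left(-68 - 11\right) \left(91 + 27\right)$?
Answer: $-9322$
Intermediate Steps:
$\left(-68 - 11\right) \left(91 + 27\right) = \left(-68 - 11\right) 118 = \left(-79\right) 118 = -9322$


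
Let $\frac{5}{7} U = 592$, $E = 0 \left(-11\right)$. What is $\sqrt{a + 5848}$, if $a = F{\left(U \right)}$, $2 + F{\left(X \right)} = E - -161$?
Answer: $\sqrt{6007} \approx 77.505$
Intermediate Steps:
$E = 0$
$U = \frac{4144}{5}$ ($U = \frac{7}{5} \cdot 592 = \frac{4144}{5} \approx 828.8$)
$F{\left(X \right)} = 159$ ($F{\left(X \right)} = -2 + \left(0 - -161\right) = -2 + \left(0 + 161\right) = -2 + 161 = 159$)
$a = 159$
$\sqrt{a + 5848} = \sqrt{159 + 5848} = \sqrt{6007}$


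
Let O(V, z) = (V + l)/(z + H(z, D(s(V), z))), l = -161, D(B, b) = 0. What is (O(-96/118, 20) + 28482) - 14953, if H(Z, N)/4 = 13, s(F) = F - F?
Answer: 57461645/4248 ≈ 13527.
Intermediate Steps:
s(F) = 0
H(Z, N) = 52 (H(Z, N) = 4*13 = 52)
O(V, z) = (-161 + V)/(52 + z) (O(V, z) = (V - 161)/(z + 52) = (-161 + V)/(52 + z))
(O(-96/118, 20) + 28482) - 14953 = ((-161 - 96/118)/(52 + 20) + 28482) - 14953 = ((-161 - 96*1/118)/72 + 28482) - 14953 = ((-161 - 48/59)/72 + 28482) - 14953 = ((1/72)*(-9547/59) + 28482) - 14953 = (-9547/4248 + 28482) - 14953 = 120981989/4248 - 14953 = 57461645/4248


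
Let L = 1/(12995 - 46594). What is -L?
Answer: 1/33599 ≈ 2.9763e-5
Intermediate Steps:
L = -1/33599 (L = 1/(-33599) = -1/33599 ≈ -2.9763e-5)
-L = -1*(-1/33599) = 1/33599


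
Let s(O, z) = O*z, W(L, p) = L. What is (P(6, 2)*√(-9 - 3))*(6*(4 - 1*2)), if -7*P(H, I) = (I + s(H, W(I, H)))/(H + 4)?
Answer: -24*I*√3/5 ≈ -8.3138*I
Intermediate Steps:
P(H, I) = -(I + H*I)/(7*(4 + H)) (P(H, I) = -(I + H*I)/(7*(H + 4)) = -(I + H*I)/(7*(4 + H)))
(P(6, 2)*√(-9 - 3))*(6*(4 - 1*2)) = (((⅐)*2*(-1 - 1*6)/(4 + 6))*√(-9 - 3))*(6*(4 - 1*2)) = (((⅐)*2*(-1 - 6)/10)*√(-12))*(6*(4 - 2)) = (((⅐)*2*(⅒)*(-7))*(2*I*√3))*(6*2) = -2*I*√3/5*12 = -24*I*√3/5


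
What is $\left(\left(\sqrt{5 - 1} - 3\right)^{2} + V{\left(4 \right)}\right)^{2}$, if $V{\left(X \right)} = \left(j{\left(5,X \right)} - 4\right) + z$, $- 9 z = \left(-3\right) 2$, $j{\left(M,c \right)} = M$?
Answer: $\frac{64}{9} \approx 7.1111$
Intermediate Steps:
$z = \frac{2}{3}$ ($z = - \frac{\left(-3\right) 2}{9} = \left(- \frac{1}{9}\right) \left(-6\right) = \frac{2}{3} \approx 0.66667$)
$V{\left(X \right)} = \frac{5}{3}$ ($V{\left(X \right)} = \left(5 - 4\right) + \frac{2}{3} = 1 + \frac{2}{3} = \frac{5}{3}$)
$\left(\left(\sqrt{5 - 1} - 3\right)^{2} + V{\left(4 \right)}\right)^{2} = \left(\left(\sqrt{5 - 1} - 3\right)^{2} + \frac{5}{3}\right)^{2} = \left(\left(\sqrt{4} - 3\right)^{2} + \frac{5}{3}\right)^{2} = \left(\left(2 - 3\right)^{2} + \frac{5}{3}\right)^{2} = \left(\left(-1\right)^{2} + \frac{5}{3}\right)^{2} = \left(1 + \frac{5}{3}\right)^{2} = \left(\frac{8}{3}\right)^{2} = \frac{64}{9}$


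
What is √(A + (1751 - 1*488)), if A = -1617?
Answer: I*√354 ≈ 18.815*I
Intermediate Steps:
√(A + (1751 - 1*488)) = √(-1617 + (1751 - 1*488)) = √(-1617 + (1751 - 488)) = √(-1617 + 1263) = √(-354) = I*√354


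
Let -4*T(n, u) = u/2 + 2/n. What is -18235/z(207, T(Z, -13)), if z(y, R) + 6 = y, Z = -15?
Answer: -18235/201 ≈ -90.721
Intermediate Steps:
T(n, u) = -1/(2*n) - u/8 (T(n, u) = -(u/2 + 2/n)/4 = -1/(2*n) - u/8)
z(y, R) = -6 + y
-18235/z(207, T(Z, -13)) = -18235/(-6 + 207) = -18235/201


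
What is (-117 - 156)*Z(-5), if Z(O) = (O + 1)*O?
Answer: -5460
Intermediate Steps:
Z(O) = O*(1 + O) (Z(O) = (1 + O)*O = O*(1 + O))
(-117 - 156)*Z(-5) = (-117 - 156)*(-5*(1 - 5)) = -(-1365)*(-4) = -273*20 = -5460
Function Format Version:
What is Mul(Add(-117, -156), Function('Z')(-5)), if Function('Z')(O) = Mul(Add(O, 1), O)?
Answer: -5460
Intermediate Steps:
Function('Z')(O) = Mul(O, Add(1, O)) (Function('Z')(O) = Mul(Add(1, O), O) = Mul(O, Add(1, O)))
Mul(Add(-117, -156), Function('Z')(-5)) = Mul(Add(-117, -156), Mul(-5, Add(1, -5))) = Mul(-273, Mul(-5, -4)) = Mul(-273, 20) = -5460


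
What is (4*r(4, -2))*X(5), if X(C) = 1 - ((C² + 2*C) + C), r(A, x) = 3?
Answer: -468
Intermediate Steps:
X(C) = 1 - C² - 3*C (X(C) = 1 - (C² + 3*C) = 1 + (-C² - 3*C) = 1 - C² - 3*C)
(4*r(4, -2))*X(5) = (4*3)*(1 - 1*5² - 3*5) = 12*(1 - 1*25 - 15) = 12*(1 - 25 - 15) = 12*(-39) = -468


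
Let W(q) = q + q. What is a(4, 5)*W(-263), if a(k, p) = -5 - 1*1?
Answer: 3156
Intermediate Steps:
W(q) = 2*q
a(k, p) = -6 (a(k, p) = -5 - 1 = -6)
a(4, 5)*W(-263) = -12*(-263) = -6*(-526) = 3156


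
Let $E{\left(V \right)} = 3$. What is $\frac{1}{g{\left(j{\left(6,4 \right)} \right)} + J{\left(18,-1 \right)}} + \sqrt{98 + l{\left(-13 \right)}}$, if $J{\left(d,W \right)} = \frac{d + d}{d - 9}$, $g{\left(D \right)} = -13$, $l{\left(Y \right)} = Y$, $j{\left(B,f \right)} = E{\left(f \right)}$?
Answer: $- \frac{1}{9} + \sqrt{85} \approx 9.1084$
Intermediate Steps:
$j{\left(B,f \right)} = 3$
$J{\left(d,W \right)} = \frac{2 d}{-9 + d}$
$\frac{1}{g{\left(j{\left(6,4 \right)} \right)} + J{\left(18,-1 \right)}} + \sqrt{98 + l{\left(-13 \right)}} = \frac{1}{-13 + 2 \cdot 18 \frac{1}{-9 + 18}} + \sqrt{98 - 13} = \frac{1}{-13 + 2 \cdot 18 \cdot \frac{1}{9}} + \sqrt{85} = \frac{1}{-13 + 4} + \sqrt{85} = \frac{1}{-9} + \sqrt{85} = - \frac{1}{9} + \sqrt{85}$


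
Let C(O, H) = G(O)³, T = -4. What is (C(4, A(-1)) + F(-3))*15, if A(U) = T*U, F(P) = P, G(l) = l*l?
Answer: 61395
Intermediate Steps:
G(l) = l²
A(U) = -4*U
C(O, H) = O⁶ (C(O, H) = (O²)³ = O⁶)
(C(4, A(-1)) + F(-3))*15 = (4⁶ - 3)*15 = (4096 - 3)*15 = 4093*15 = 61395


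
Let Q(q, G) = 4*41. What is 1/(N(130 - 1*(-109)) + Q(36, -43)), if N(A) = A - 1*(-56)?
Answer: 1/459 ≈ 0.0021787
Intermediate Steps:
Q(q, G) = 164
N(A) = 56 + A (N(A) = A + 56 = 56 + A)
1/(N(130 - 1*(-109)) + Q(36, -43)) = 1/((56 + (130 - 1*(-109))) + 164) = 1/((56 + (130 + 109)) + 164) = 1/((56 + 239) + 164) = 1/(295 + 164) = 1/459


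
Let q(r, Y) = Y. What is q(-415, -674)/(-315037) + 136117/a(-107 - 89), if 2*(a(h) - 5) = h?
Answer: -42881828647/29298441 ≈ -1463.6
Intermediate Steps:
a(h) = 5 + h/2
q(-415, -674)/(-315037) + 136117/a(-107 - 89) = -674/(-315037) + 136117/(5 + (-107 - 89)/2) = -674*(-1/315037) + 136117/(5 + (1/2)*(-196)) = 674/315037 + 136117/(5 - 98) = 674/315037 + 136117/(-93) = 674/315037 + 136117*(-1/93) = 674/315037 - 136117/93 = -42881828647/29298441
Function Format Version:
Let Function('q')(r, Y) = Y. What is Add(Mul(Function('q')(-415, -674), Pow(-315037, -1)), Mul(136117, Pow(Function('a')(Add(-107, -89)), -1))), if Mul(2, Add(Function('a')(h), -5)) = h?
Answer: Rational(-42881828647, 29298441) ≈ -1463.6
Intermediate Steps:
Function('a')(h) = Add(5, Mul(Rational(1, 2), h))
Add(Mul(Function('q')(-415, -674), Pow(-315037, -1)), Mul(136117, Pow(Function('a')(Add(-107, -89)), -1))) = Add(Mul(-674, Pow(-315037, -1)), Mul(136117, Pow(Add(5, Mul(Rational(1, 2), Add(-107, -89))), -1))) = Add(Mul(-674, Rational(-1, 315037)), Mul(136117, Pow(Add(5, Mul(Rational(1, 2), -196)), -1))) = Add(Rational(674, 315037), Mul(136117, Pow(Add(5, -98), -1))) = Add(Rational(674, 315037), Mul(136117, Pow(-93, -1))) = Add(Rational(674, 315037), Mul(136117, Rational(-1, 93))) = Add(Rational(674, 315037), Rational(-136117, 93)) = Rational(-42881828647, 29298441)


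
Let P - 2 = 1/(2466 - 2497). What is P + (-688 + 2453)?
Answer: 54776/31 ≈ 1767.0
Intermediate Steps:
P = 61/31 (P = 2 + 1/(2466 - 2497) = 2 + 1/(-31) = 2 - 1/31 = 61/31 ≈ 1.9677)
P + (-688 + 2453) = 61/31 + (-688 + 2453) = 61/31 + 1765 = 54776/31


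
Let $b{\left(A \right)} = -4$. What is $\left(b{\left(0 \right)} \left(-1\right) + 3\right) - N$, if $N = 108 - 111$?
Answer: $10$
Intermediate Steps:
$N = -3$
$\left(b{\left(0 \right)} \left(-1\right) + 3\right) - N = \left(\left(-4\right) \left(-1\right) + 3\right) - -3 = \left(4 + 3\right) + 3 = 7 + 3 = 10$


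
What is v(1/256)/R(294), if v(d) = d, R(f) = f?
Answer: 1/75264 ≈ 1.3287e-5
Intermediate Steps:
v(1/256)/R(294) = 1/(256*294) = (1/256)*(1/294) = 1/75264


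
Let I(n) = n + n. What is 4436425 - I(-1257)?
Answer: 4438939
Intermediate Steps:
I(n) = 2*n
4436425 - I(-1257) = 4436425 - 2*(-1257) = 4436425 - 1*(-2514) = 4436425 + 2514 = 4438939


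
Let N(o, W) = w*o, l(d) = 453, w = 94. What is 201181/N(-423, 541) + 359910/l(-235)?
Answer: 4739868809/6004062 ≈ 789.44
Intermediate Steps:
N(o, W) = 94*o
201181/N(-423, 541) + 359910/l(-235) = 201181/((94*(-423))) + 359910/453 = 201181/(-39762) + 359910*(1/453) = 201181*(-1/39762) + 119970/151 = -201181/39762 + 119970/151 = 4739868809/6004062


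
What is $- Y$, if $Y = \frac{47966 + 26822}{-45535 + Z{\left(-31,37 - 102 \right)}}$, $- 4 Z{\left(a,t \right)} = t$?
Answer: $\frac{299152}{182075} \approx 1.643$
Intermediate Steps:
$Z{\left(a,t \right)} = - \frac{t}{4}$
$Y = - \frac{299152}{182075}$ ($Y = \frac{47966 + 26822}{-45535 - \frac{37 - 102}{4}} = \frac{74788}{-45535 - \frac{37 - 102}{4}} = \frac{74788}{-45535 - - \frac{65}{4}} = \frac{74788}{-45535 + \frac{65}{4}} = \frac{74788}{- \frac{182075}{4}} = 74788 \left(- \frac{4}{182075}\right) = - \frac{299152}{182075} \approx -1.643$)
$- Y = \left(-1\right) \left(- \frac{299152}{182075}\right) = \frac{299152}{182075}$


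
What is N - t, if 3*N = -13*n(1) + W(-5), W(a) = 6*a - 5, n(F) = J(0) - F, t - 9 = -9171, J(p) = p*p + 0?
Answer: 27464/3 ≈ 9154.7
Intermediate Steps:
J(p) = p² (J(p) = p² + 0 = p²)
t = -9162 (t = 9 - 9171 = -9162)
n(F) = -F (n(F) = 0² - F = 0 - F = -F)
W(a) = -5 + 6*a
N = -22/3 (N = (-(-13) + (-5 + 6*(-5)))/3 = (-13*(-1) + (-5 - 30))/3 = (13 - 35)/3 = (⅓)*(-22) = -22/3 ≈ -7.3333)
N - t = -22/3 - 1*(-9162) = -22/3 + 9162 = 27464/3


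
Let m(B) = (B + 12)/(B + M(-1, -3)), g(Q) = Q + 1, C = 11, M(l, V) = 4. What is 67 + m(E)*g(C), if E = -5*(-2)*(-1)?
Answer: 63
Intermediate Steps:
E = -10 (E = 10*(-1) = -10)
g(Q) = 1 + Q
m(B) = (12 + B)/(4 + B) (m(B) = (B + 12)/(B + 4) = (12 + B)/(4 + B))
67 + m(E)*g(C) = 67 + ((12 - 10)/(4 - 10))*(1 + 11) = 67 + (2/(-6))*12 = 67 - 1/6*2*12 = 67 - 1/3*12 = 67 - 4 = 63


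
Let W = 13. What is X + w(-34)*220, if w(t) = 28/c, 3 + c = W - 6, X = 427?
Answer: 1967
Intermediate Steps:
c = 4 (c = -3 + (13 - 6) = -3 + 7 = 4)
w(t) = 7 (w(t) = 28/4 = 28*(1/4) = 7)
X + w(-34)*220 = 427 + 7*220 = 427 + 1540 = 1967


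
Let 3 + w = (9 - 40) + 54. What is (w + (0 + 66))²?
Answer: 7396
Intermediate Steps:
w = 20 (w = -3 + ((9 - 40) + 54) = -3 + (-31 + 54) = -3 + 23 = 20)
(w + (0 + 66))² = (20 + (0 + 66))² = (20 + 66)² = 86² = 7396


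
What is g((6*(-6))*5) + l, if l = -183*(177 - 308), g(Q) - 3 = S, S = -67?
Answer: 23909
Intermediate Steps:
g(Q) = -64 (g(Q) = 3 - 67 = -64)
l = 23973 (l = -183*(-131) = 23973)
g((6*(-6))*5) + l = -64 + 23973 = 23909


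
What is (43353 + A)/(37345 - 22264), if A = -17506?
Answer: 25847/15081 ≈ 1.7139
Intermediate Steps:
(43353 + A)/(37345 - 22264) = (43353 - 17506)/(37345 - 22264) = 25847/15081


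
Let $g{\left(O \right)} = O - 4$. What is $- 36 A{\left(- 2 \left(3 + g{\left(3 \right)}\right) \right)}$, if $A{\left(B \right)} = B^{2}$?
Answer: $-576$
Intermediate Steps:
$g{\left(O \right)} = -4 + O$ ($g{\left(O \right)} = O - 4 = -4 + O$)
$- 36 A{\left(- 2 \left(3 + g{\left(3 \right)}\right) \right)} = - 36 \left(- 2 \left(3 + \left(-4 + 3\right)\right)\right)^{2} = - 36 \left(- 2 \left(3 - 1\right)\right)^{2} = - 36 \left(\left(-2\right) 2\right)^{2} = - 36 \left(-4\right)^{2} = \left(-36\right) 16 = -576$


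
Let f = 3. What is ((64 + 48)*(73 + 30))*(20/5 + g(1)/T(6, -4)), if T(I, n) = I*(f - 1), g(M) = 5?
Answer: 152852/3 ≈ 50951.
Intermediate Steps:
T(I, n) = 2*I (T(I, n) = I*(3 - 1) = I*2 = 2*I)
((64 + 48)*(73 + 30))*(20/5 + g(1)/T(6, -4)) = ((64 + 48)*(73 + 30))*(20/5 + 5/((2*6))) = (112*103)*(20*(1/5) + 5/12) = 11536*(4 + 5*(1/12)) = 11536*(4 + 5/12) = 11536*(53/12) = 152852/3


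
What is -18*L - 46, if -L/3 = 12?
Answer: 602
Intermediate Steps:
L = -36 (L = -3*12 = -36)
-18*L - 46 = -18*(-36) - 46 = 648 - 46 = 602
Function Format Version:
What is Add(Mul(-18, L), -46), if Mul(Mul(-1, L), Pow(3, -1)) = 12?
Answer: 602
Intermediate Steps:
L = -36 (L = Mul(-3, 12) = -36)
Add(Mul(-18, L), -46) = Add(Mul(-18, -36), -46) = Add(648, -46) = 602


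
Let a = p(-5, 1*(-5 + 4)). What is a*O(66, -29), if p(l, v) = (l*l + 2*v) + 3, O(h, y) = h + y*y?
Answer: 23582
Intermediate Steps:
O(h, y) = h + y²
p(l, v) = 3 + l² + 2*v (p(l, v) = (l² + 2*v) + 3 = 3 + l² + 2*v)
a = 26 (a = 3 + (-5)² + 2*(1*(-5 + 4)) = 3 + 25 + 2*(1*(-1)) = 3 + 25 + 2*(-1) = 3 + 25 - 2 = 26)
a*O(66, -29) = 26*(66 + (-29)²) = 26*(66 + 841) = 26*907 = 23582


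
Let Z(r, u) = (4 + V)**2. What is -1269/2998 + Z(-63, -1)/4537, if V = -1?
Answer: -5730471/13601926 ≈ -0.42130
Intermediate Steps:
Z(r, u) = 9 (Z(r, u) = (4 - 1)**2 = 3**2 = 9)
-1269/2998 + Z(-63, -1)/4537 = -1269/2998 + 9/4537 = -5730471/13601926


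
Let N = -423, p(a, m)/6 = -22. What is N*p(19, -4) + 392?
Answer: 56228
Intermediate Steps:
p(a, m) = -132 (p(a, m) = 6*(-22) = -132)
N*p(19, -4) + 392 = -423*(-132) + 392 = 55836 + 392 = 56228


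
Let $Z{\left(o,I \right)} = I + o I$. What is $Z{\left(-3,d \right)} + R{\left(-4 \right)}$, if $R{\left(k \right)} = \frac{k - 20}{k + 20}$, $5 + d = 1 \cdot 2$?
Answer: $\frac{9}{2} \approx 4.5$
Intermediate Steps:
$d = -3$ ($d = -5 + 1 \cdot 2 = -5 + 2 = -3$)
$R{\left(k \right)} = \frac{-20 + k}{20 + k}$
$Z{\left(o,I \right)} = I + I o$
$Z{\left(-3,d \right)} + R{\left(-4 \right)} = - 3 \left(1 - 3\right) + \frac{-20 - 4}{20 - 4} = \left(-3\right) \left(-2\right) + \frac{1}{16} \left(-24\right) = 6 + \frac{1}{16} \left(-24\right) = 6 - \frac{3}{2} = \frac{9}{2}$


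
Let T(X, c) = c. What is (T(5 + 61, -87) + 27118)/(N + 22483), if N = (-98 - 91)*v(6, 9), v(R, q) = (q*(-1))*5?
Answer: 27031/30988 ≈ 0.87230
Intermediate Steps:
v(R, q) = -5*q (v(R, q) = -q*5 = -5*q)
N = 8505 (N = (-98 - 91)*(-5*9) = -189*(-45) = 8505)
(T(5 + 61, -87) + 27118)/(N + 22483) = (-87 + 27118)/(8505 + 22483) = 27031/30988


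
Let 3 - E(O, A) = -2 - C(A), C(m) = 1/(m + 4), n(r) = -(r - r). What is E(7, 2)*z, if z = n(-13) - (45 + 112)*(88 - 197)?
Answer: 530503/6 ≈ 88417.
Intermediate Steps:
n(r) = 0 (n(r) = -1*0 = 0)
C(m) = 1/(4 + m)
z = 17113 (z = 0 - (45 + 112)*(88 - 197) = 0 - 157*(-109) = 0 - 1*(-17113) = 0 + 17113 = 17113)
E(O, A) = 5 + 1/(4 + A) (E(O, A) = 3 - (-2 - 1/(4 + A)) = 3 + (2 + 1/(4 + A)) = 5 + 1/(4 + A))
E(7, 2)*z = ((21 + 5*2)/(4 + 2))*17113 = ((21 + 10)/6)*17113 = ((⅙)*31)*17113 = (31/6)*17113 = 530503/6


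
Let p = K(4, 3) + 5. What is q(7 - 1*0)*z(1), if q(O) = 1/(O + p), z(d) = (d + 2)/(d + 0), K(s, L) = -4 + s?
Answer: ¼ ≈ 0.25000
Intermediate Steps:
z(d) = (2 + d)/d
p = 5 (p = (-4 + 4) + 5 = 0 + 5 = 5)
q(O) = 1/(5 + O) (q(O) = 1/(O + 5) = 1/(5 + O))
q(7 - 1*0)*z(1) = ((2 + 1)/1)/(5 + (7 - 1*0)) = (1*3)/(5 + (7 + 0)) = 3/(5 + 7) = 3/12 = (1/12)*3 = ¼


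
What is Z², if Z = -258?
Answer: 66564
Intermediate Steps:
Z² = (-258)² = 66564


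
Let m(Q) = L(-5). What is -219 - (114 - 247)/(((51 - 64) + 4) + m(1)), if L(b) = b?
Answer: -457/2 ≈ -228.50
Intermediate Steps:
m(Q) = -5
-219 - (114 - 247)/(((51 - 64) + 4) + m(1)) = -219 - (114 - 247)/(((51 - 64) + 4) - 5) = -219 - (-133)/((-13 + 4) - 5) = -219 - (-133)/(-9 - 5) = -219 - (-133)/(-14) = -219 - (-133)*(-1)/14 = -219 - 1*19/2 = -219 - 19/2 = -457/2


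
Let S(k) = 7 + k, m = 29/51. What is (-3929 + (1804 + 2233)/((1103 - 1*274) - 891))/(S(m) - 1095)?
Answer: 12629385/3438458 ≈ 3.6730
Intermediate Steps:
m = 29/51 (m = 29*(1/51) = 29/51 ≈ 0.56863)
(-3929 + (1804 + 2233)/((1103 - 1*274) - 891))/(S(m) - 1095) = (-3929 + (1804 + 2233)/((1103 - 1*274) - 891))/((7 + 29/51) - 1095) = (-3929 + 4037/((1103 - 274) - 891))/(386/51 - 1095) = (-3929 + 4037/(829 - 891))/(-55459/51) = (-3929 + 4037/(-62))*(-51/55459) = (-3929 + 4037*(-1/62))*(-51/55459) = (-3929 - 4037/62)*(-51/55459) = -247635/62*(-51/55459) = 12629385/3438458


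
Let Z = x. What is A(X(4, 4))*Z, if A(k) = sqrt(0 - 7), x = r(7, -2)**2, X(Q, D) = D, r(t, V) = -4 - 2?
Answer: 36*I*sqrt(7) ≈ 95.247*I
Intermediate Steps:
r(t, V) = -6
x = 36 (x = (-6)**2 = 36)
A(k) = I*sqrt(7) (A(k) = sqrt(-7) = I*sqrt(7))
Z = 36
A(X(4, 4))*Z = (I*sqrt(7))*36 = 36*I*sqrt(7)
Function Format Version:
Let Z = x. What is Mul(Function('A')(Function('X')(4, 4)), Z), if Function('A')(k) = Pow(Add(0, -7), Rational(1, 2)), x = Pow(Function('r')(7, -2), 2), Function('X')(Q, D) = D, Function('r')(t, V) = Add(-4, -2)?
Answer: Mul(36, I, Pow(7, Rational(1, 2))) ≈ Mul(95.247, I)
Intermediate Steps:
Function('r')(t, V) = -6
x = 36 (x = Pow(-6, 2) = 36)
Function('A')(k) = Mul(I, Pow(7, Rational(1, 2))) (Function('A')(k) = Pow(-7, Rational(1, 2)) = Mul(I, Pow(7, Rational(1, 2))))
Z = 36
Mul(Function('A')(Function('X')(4, 4)), Z) = Mul(Mul(I, Pow(7, Rational(1, 2))), 36) = Mul(36, I, Pow(7, Rational(1, 2)))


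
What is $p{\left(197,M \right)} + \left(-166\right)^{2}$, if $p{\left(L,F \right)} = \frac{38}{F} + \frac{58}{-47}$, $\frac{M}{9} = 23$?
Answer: $\frac{268082104}{9729} \approx 27555.0$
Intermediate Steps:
$M = 207$ ($M = 9 \cdot 23 = 207$)
$p{\left(L,F \right)} = - \frac{58}{47} + \frac{38}{F}$ ($p{\left(L,F \right)} = \frac{38}{F} + 58 \left(- \frac{1}{47}\right) = \frac{38}{F} - \frac{58}{47} = - \frac{58}{47} + \frac{38}{F}$)
$p{\left(197,M \right)} + \left(-166\right)^{2} = \left(- \frac{58}{47} + \frac{38}{207}\right) + \left(-166\right)^{2} = \left(- \frac{58}{47} + 38 \cdot \frac{1}{207}\right) + 27556 = \left(- \frac{58}{47} + \frac{38}{207}\right) + 27556 = - \frac{10220}{9729} + 27556 = \frac{268082104}{9729}$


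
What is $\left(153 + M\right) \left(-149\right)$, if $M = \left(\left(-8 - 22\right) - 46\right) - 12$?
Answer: $-9685$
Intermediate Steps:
$M = -88$ ($M = \left(\left(-8 - 22\right) - 46\right) - 12 = \left(-30 - 46\right) - 12 = -76 - 12 = -88$)
$\left(153 + M\right) \left(-149\right) = \left(153 - 88\right) \left(-149\right) = 65 \left(-149\right) = -9685$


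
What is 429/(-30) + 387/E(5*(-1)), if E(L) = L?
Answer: -917/10 ≈ -91.700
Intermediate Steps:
429/(-30) + 387/E(5*(-1)) = 429/(-30) + 387/((5*(-1))) = 429*(-1/30) + 387/(-5) = -143/10 + 387*(-⅕) = -143/10 - 387/5 = -917/10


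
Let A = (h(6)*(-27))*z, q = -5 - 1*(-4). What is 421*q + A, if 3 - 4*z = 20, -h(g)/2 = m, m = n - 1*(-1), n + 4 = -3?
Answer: 956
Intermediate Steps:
n = -7 (n = -4 - 3 = -7)
q = -1 (q = -5 + 4 = -1)
m = -6 (m = -7 - 1*(-1) = -7 + 1 = -6)
h(g) = 12 (h(g) = -2*(-6) = 12)
z = -17/4 (z = ¾ - ¼*20 = ¾ - 5 = -17/4 ≈ -4.2500)
A = 1377 (A = (12*(-27))*(-17/4) = -324*(-17/4) = 1377)
421*q + A = 421*(-1) + 1377 = -421 + 1377 = 956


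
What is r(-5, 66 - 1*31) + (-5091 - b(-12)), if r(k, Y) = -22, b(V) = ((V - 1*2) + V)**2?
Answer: -5789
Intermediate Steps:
b(V) = (-2 + 2*V)**2 (b(V) = ((V - 2) + V)**2 = ((-2 + V) + V)**2 = (-2 + 2*V)**2)
r(-5, 66 - 1*31) + (-5091 - b(-12)) = -22 + (-5091 - 4*(-1 - 12)**2) = -22 + (-5091 - 4*(-13)**2) = -22 + (-5091 - 4*169) = -22 + (-5091 - 1*676) = -22 + (-5091 - 676) = -22 - 5767 = -5789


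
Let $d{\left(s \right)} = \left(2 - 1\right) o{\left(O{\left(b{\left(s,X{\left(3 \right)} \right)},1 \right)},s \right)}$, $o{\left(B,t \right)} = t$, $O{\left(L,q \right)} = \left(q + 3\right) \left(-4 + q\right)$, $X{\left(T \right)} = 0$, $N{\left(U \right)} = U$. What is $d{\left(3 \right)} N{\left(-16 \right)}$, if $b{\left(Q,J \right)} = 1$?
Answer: $-48$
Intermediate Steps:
$O{\left(L,q \right)} = \left(-4 + q\right) \left(3 + q\right)$ ($O{\left(L,q \right)} = \left(3 + q\right) \left(-4 + q\right) = \left(-4 + q\right) \left(3 + q\right)$)
$d{\left(s \right)} = s$ ($d{\left(s \right)} = \left(2 - 1\right) s = 1 s = s$)
$d{\left(3 \right)} N{\left(-16 \right)} = 3 \left(-16\right) = -48$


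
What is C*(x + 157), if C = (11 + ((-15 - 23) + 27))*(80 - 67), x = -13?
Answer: 0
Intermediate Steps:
C = 0 (C = (11 + (-38 + 27))*13 = (11 - 11)*13 = 0*13 = 0)
C*(x + 157) = 0*(-13 + 157) = 0*144 = 0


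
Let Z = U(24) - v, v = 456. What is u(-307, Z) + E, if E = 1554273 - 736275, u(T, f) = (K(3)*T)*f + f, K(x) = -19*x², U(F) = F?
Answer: -21861138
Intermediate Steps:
Z = -432 (Z = 24 - 1*456 = 24 - 456 = -432)
u(T, f) = f - 171*T*f (u(T, f) = ((-19*3²)*T)*f + f = ((-19*9)*T)*f + f = (-171*T)*f + f = -171*T*f + f = f - 171*T*f)
E = 817998
u(-307, Z) + E = -432*(1 - 171*(-307)) + 817998 = -432*(1 + 52497) + 817998 = -432*52498 + 817998 = -22679136 + 817998 = -21861138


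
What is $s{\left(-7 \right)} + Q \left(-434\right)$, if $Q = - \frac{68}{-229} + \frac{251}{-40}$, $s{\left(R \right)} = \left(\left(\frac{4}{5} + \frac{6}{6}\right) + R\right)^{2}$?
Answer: $\frac{60032731}{22900} \approx 2621.5$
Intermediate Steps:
$s{\left(R \right)} = \left(\frac{9}{5} + R\right)^{2}$ ($s{\left(R \right)} = \left(\left(4 \cdot \frac{1}{5} + 6 \cdot \frac{1}{6}\right) + R\right)^{2} = \left(\left(\frac{4}{5} + 1\right) + R\right)^{2} = \left(\frac{9}{5} + R\right)^{2}$)
$Q = - \frac{54759}{9160}$ ($Q = \left(-68\right) \left(- \frac{1}{229}\right) + 251 \left(- \frac{1}{40}\right) = \frac{68}{229} - \frac{251}{40} = - \frac{54759}{9160} \approx -5.9781$)
$s{\left(-7 \right)} + Q \left(-434\right) = \frac{\left(9 + 5 \left(-7\right)\right)^{2}}{25} - - \frac{11882703}{4580} = \frac{\left(9 - 35\right)^{2}}{25} + \frac{11882703}{4580} = \frac{\left(-26\right)^{2}}{25} + \frac{11882703}{4580} = \frac{1}{25} \cdot 676 + \frac{11882703}{4580} = \frac{676}{25} + \frac{11882703}{4580} = \frac{60032731}{22900}$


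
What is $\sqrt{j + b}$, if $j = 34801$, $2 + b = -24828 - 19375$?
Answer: $2 i \sqrt{2351} \approx 96.974 i$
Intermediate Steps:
$b = -44205$ ($b = -2 - 44203 = -44205$)
$\sqrt{j + b} = \sqrt{34801 - 44205} = \sqrt{-9404} = 2 i \sqrt{2351}$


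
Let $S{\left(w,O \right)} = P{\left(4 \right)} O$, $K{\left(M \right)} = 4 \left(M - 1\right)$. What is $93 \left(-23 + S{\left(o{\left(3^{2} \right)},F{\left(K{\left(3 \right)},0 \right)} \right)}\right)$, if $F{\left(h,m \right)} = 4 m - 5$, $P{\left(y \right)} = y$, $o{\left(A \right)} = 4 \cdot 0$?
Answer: $-3999$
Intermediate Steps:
$o{\left(A \right)} = 0$
$K{\left(M \right)} = -4 + 4 M$ ($K{\left(M \right)} = 4 \left(-1 + M\right) = -4 + 4 M$)
$F{\left(h,m \right)} = -5 + 4 m$
$S{\left(w,O \right)} = 4 O$
$93 \left(-23 + S{\left(o{\left(3^{2} \right)},F{\left(K{\left(3 \right)},0 \right)} \right)}\right) = 93 \left(-23 + 4 \left(-5 + 4 \cdot 0\right)\right) = 93 \left(-23 + 4 \left(-5 + 0\right)\right) = 93 \left(-23 + 4 \left(-5\right)\right) = 93 \left(-23 - 20\right) = 93 \left(-43\right) = -3999$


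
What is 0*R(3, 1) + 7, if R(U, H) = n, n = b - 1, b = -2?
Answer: 7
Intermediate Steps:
n = -3 (n = -2 - 1 = -3)
R(U, H) = -3
0*R(3, 1) + 7 = 0*(-3) + 7 = 0 + 7 = 7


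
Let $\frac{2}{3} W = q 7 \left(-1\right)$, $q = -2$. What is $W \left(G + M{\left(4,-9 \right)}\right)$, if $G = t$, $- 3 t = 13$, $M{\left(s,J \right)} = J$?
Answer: $-280$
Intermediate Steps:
$t = - \frac{13}{3}$ ($t = \left(- \frac{1}{3}\right) 13 = - \frac{13}{3} \approx -4.3333$)
$G = - \frac{13}{3} \approx -4.3333$
$W = 21$ ($W = \frac{3 \left(-2\right) 7 \left(-1\right)}{2} = \frac{3 \left(\left(-14\right) \left(-1\right)\right)}{2} = \frac{3}{2} \cdot 14 = 21$)
$W \left(G + M{\left(4,-9 \right)}\right) = 21 \left(- \frac{13}{3} - 9\right) = 21 \left(- \frac{40}{3}\right) = -280$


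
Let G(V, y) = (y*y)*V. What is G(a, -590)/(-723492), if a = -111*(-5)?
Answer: -16099625/60291 ≈ -267.03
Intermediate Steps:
a = 555
G(V, y) = V*y² (G(V, y) = y²*V = V*y²)
G(a, -590)/(-723492) = (555*(-590)²)/(-723492) = (555*348100)*(-1/723492) = 193195500*(-1/723492) = -16099625/60291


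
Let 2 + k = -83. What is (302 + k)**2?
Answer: 47089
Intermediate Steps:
k = -85 (k = -2 - 83 = -85)
(302 + k)**2 = (302 - 85)**2 = 217**2 = 47089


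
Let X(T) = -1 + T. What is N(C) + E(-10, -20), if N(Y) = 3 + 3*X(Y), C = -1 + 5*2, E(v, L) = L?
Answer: 7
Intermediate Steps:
C = 9 (C = -1 + 10 = 9)
N(Y) = 3*Y (N(Y) = 3 + 3*(-1 + Y) = 3 + (-3 + 3*Y) = 3*Y)
N(C) + E(-10, -20) = 3*9 - 20 = 27 - 20 = 7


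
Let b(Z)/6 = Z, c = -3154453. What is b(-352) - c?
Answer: 3152341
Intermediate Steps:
b(Z) = 6*Z
b(-352) - c = 6*(-352) - 1*(-3154453) = -2112 + 3154453 = 3152341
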